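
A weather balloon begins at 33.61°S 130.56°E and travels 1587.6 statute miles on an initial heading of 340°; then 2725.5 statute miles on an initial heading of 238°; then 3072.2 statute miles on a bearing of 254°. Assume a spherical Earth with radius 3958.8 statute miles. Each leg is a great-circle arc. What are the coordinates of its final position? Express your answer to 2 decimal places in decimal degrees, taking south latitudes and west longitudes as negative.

Apply the spherical direct solution leg by leg, carrying full precision between legs.
Leg 1: from (-33.61°, 130.56°), δ = 1587.6/3958.8 = 0.401031 rad, θ = 340° → φ = -11.78°, λ = 122.72°.
Leg 2: from (-11.78°, 122.72°), δ = 2725.5/3958.8 = 0.688466 rad, θ = 238° → φ = -29.16°, λ = 84.62°.
Leg 3: from (-29.16°, 84.62°), δ = 3072.2/3958.8 = 0.776043 rad, θ = 254° → φ = -31.09°, λ = 32.79°.

latitude -31.09°, longitude 32.79°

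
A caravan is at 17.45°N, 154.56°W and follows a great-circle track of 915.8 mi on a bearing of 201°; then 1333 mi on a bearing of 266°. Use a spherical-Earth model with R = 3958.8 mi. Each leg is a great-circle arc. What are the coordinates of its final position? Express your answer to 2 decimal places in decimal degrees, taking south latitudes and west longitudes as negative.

Apply the spherical direct solution leg by leg, carrying full precision between legs.
Leg 1: from (17.45°, -154.56°), δ = 915.8/3958.8 = 0.231333 rad, θ = 201° → φ = 5.03°, λ = -159.29°.
Leg 2: from (5.03°, -159.29°), δ = 1333/3958.8 = 0.336718 rad, θ = 266° → φ = 3.43°, λ = -178.57°.

latitude 3.43°, longitude -178.57°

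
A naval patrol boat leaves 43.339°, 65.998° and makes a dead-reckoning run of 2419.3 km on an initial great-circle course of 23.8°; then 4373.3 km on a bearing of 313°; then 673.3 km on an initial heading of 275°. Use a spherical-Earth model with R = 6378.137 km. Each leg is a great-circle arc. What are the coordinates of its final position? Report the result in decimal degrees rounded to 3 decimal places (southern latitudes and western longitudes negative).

latitude 62.303°, longitude -20.865°

Apply the spherical direct solution leg by leg, carrying full precision between legs.
Leg 1: from (43.339°, 65.998°), δ = 2419.3/6378.137 = 0.379311 rad, θ = 23.8° → φ = 62.121°, λ = 84.634°.
Leg 2: from (62.121°, 84.634°), δ = 4373.3/6378.137 = 0.685670 rad, θ = 313° → φ = 62.386°, λ = -7.813°.
Leg 3: from (62.386°, -7.813°), δ = 673.3/6378.137 = 0.105564 rad, θ = 275° → φ = 62.303°, λ = -20.865°.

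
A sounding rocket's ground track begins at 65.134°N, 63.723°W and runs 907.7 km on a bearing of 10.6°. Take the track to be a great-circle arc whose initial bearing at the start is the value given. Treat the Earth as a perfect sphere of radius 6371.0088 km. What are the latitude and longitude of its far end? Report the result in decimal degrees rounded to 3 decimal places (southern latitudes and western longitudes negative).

δ = 907.7/6371.0088 = 0.142474 rad (8.1631°).
Converting: φ₁ = 1.136803 rad, θ = 0.185005 rad.
Applying the spherical law of cosines for sides, sin φ₂ = sin φ₁ cos δ + cos φ₁ sin δ cos θ = 0.956789, so φ₂ = 73.095°.
For the longitude increment, Δλ = atan2( sin θ sin δ cos φ₁, cos δ − sin φ₁ sin φ₂ ) = atan2(0.010983, 0.121779) = 5.154°.
λ₂ = -63.723° + 5.154° = -58.569°.

latitude 73.095°, longitude -58.569°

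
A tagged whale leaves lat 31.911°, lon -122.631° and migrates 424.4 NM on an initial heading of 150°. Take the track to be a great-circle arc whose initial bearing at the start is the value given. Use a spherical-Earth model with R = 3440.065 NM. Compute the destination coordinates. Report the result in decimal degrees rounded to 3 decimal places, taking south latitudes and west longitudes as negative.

latitude 25.729°, longitude -118.715°

Central angle δ = d/R = 0.123370 rad.
With φ₁ = 31.911° = 0.556952 rad and θ = 150° = 2.617994 rad:
Destination latitude: φ₂ = arcsin( sin φ₁ cos δ + cos φ₁ sin δ cos θ ) = arcsin(0.434119) = 25.729°.
For the longitude increment, Δλ = atan2( sin θ sin δ cos φ₁, cos δ − sin φ₁ sin φ₂ ) = atan2(0.052230, 0.762924) = 3.916°.
λ₂ = -122.631° + 3.916° = -118.715°.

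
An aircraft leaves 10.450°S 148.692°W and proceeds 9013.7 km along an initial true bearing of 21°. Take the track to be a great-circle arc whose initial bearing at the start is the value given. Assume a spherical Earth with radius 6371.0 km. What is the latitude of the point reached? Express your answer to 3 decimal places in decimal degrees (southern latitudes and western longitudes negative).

latitude 61.494°

Angular distance δ = d/R = 9013.7 / 6371 = 1.414801 rad.
With φ₁ = -10.450° = -0.182387 rad and θ = 21° = 0.366519 rad:
Applying the spherical law of cosines for sides, sin φ₂ = sin φ₁ cos δ + cos φ₁ sin δ cos θ = 0.878768, so φ₂ = 61.494°.
Then Δλ = atan2(0.348145, 0.314752) = 0.835730 rad, from sin θ sin δ cos φ₁ over cos δ − sin φ₁ sin φ₂.
λ₂ = λ₁ + Δλ = -100.808°.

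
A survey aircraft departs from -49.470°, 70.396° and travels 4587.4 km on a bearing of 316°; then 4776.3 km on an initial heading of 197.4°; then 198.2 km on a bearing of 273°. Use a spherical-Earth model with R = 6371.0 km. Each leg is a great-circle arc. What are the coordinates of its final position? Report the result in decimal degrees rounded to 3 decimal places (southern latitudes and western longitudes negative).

Apply the spherical direct solution leg by leg, carrying full precision between legs.
Leg 1: from (-49.470°, 70.396°), δ = 4587.4/6371 = 0.720044 rad, θ = 316° → φ = -15.257°, λ = 42.049°.
Leg 2: from (-15.257°, 42.049°), δ = 4776.3/6371 = 0.749694 rad, θ = 197.4° → φ = -55.076°, λ = 21.198°.
Leg 3: from (-55.076°, 21.198°), δ = 198.2/6371 = 0.031110 rad, θ = 273° → φ = -54.943°, λ = 18.098°.

latitude -54.943°, longitude 18.098°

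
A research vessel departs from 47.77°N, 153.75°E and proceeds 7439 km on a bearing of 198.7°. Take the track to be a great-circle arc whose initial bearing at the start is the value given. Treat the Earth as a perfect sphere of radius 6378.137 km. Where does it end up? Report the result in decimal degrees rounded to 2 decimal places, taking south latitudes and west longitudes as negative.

Angular distance δ = d/R = 7439 / 6378.137 = 1.166328 rad.
Start latitude φ₁ = 0.833744 rad; initial bearing θ = 3.467969 rad.
Applying the spherical law of cosines for sides, sin φ₂ = sin φ₁ cos δ + cos φ₁ sin δ cos θ = -0.293869, so φ₂ = -17.09°.
For the longitude increment, Δλ = atan2( sin θ sin δ cos φ₁, cos δ − sin φ₁ sin φ₂ ) = atan2(-0.198099, 0.611126) = -17.96°.
Hence λ₂ = 153.75° + -17.96° = 135.79°.

latitude -17.09°, longitude 135.79°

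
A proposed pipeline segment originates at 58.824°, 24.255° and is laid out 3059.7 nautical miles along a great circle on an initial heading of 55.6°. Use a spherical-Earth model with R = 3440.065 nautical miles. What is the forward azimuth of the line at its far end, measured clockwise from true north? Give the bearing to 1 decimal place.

final bearing 138.4°

The arc subtends δ = 3059.7/3440.065 = 0.889431 rad at the centre.
With φ₁ = 58.824° = 1.026672 rad and θ = 55.6° = 0.970403 rad:
Destination latitude: φ₂ = arcsin( sin φ₁ cos δ + cos φ₁ sin δ cos θ ) = arcsin(0.766053) = 50.001°.
Then Δλ = atan2(0.331762, -0.025567) = 1.647708 rad, from sin θ sin δ cos φ₁ over cos δ − sin φ₁ sin φ₂.
λ₂ = 24.255° + 94.407° = 118.662°.
The forward bearing on arrival equals the back-azimuth from the destination plus 180°.
Back-azimuth from P₂ (50.0°, 118.7°) to P₁ (58.8°, 24.3°), with Δλ' = λ₁ − λ₂ = -94.4°: atan2( sin Δλ' cos φ₁ , cos φ₂ sin φ₁ − sin φ₂ cos φ₁ cos Δλ' ) = 318.4°.
Final bearing = (318.4° + 180°) mod 360° = 138.4°.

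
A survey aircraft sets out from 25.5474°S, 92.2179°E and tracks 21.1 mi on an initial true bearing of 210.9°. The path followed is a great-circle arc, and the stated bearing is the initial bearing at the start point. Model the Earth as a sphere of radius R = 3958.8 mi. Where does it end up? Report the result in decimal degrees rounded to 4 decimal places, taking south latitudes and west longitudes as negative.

Central angle δ = d/R = 0.005330 rad.
Converting: φ₁ = -0.445886 rad, θ = 3.680899 rad.
Destination latitude: φ₂ = arcsin( sin φ₁ cos δ + cos φ₁ sin δ cos θ ) = arcsin(-0.435378) = -25.8093°.
For the longitude increment, Δλ = atan2( sin θ sin δ cos φ₁, cos δ − sin φ₁ sin φ₂ ) = atan2(-0.002469, 0.812226) = -0.1742°.
λ₂ = 92.2179° + -0.1742° = 92.0437°.

latitude -25.8093°, longitude 92.0437°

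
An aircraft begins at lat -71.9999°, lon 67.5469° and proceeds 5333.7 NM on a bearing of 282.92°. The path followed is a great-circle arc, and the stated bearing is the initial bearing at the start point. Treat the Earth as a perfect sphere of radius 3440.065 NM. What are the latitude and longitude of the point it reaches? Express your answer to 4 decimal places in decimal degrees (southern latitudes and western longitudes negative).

latitude 2.8513°, longitude -9.7936°

The arc subtends δ = 5333.7/3440.065 = 1.550465 rad at the centre.
With φ₁ = -71.9999° = -1.256635 rad and θ = 282.92° = 4.937886 rad:
sin φ₂ = sin φ₁ cos δ + cos φ₁ sin δ cos θ = (-0.951056)(0.020330) + (0.309019)(0.999793)(0.223590) = 0.049744
φ₂ = asin(0.049744) = 0.049765 rad = 2.8513°.
For the longitude increment, Δλ = atan2( sin θ sin δ cos φ₁, cos δ − sin φ₁ sin φ₂ ) = atan2(-0.301133, 0.067640) = -77.3405°.
λ₂ = 67.5469° + -77.3405° = -9.7936°.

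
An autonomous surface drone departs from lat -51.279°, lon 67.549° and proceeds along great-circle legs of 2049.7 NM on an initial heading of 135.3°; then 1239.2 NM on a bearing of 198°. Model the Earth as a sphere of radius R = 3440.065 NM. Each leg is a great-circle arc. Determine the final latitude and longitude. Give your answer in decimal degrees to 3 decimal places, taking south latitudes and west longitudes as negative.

Apply the spherical direct solution leg by leg, carrying full precision between legs.
Leg 1: from (-51.279°, 67.549°), δ = 2049.7/3440.065 = 0.595832 rad, θ = 135.3° → φ = -63.545°, λ = 129.932°.
Leg 2: from (-63.545°, 129.932°), δ = 1239.2/3440.065 = 0.360226 rad, θ = 198° → φ = -80.811°, λ = 86.925°.

latitude -80.811°, longitude 86.925°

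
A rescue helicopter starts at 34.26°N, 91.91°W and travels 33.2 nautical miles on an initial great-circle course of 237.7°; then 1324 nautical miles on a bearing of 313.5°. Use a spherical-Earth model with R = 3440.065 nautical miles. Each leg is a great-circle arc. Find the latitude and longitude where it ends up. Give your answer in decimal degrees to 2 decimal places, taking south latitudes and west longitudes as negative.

Apply the spherical direct solution leg by leg, carrying full precision between legs.
Leg 1: from (34.26°, -91.91°), δ = 33.2/3440.065 = 0.009651 rad, θ = 237.7° → φ = 33.96°, λ = -92.47°.
Leg 2: from (33.96°, -92.47°), δ = 1324/3440.065 = 0.384876 rad, θ = 313.5° → φ = 47.07°, λ = -116.04°.

latitude 47.07°, longitude -116.04°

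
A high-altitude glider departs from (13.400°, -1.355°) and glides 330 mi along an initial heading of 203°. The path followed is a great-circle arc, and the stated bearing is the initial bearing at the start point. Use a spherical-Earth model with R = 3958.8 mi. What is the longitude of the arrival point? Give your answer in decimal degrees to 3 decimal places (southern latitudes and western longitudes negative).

longitude -3.243°

δ = 330/3958.8 = 0.083359 rad (4.7761°).
Start latitude φ₁ = 0.233874 rad; initial bearing θ = 3.543018 rad.
sin φ₂ = sin φ₁ cos δ + cos φ₁ sin δ cos θ = (0.231748)(0.996528) + (0.972776)(0.083262)(-0.920505) = 0.156387
φ₂ = asin(0.156387) = 0.157031 rad = 8.997°.
For the longitude increment, Δλ = atan2( sin θ sin δ cos φ₁, cos δ − sin φ₁ sin φ₂ ) = atan2(-0.031647, 0.960285) = -1.888°.
λ₂ = λ₁ + Δλ = -3.243°.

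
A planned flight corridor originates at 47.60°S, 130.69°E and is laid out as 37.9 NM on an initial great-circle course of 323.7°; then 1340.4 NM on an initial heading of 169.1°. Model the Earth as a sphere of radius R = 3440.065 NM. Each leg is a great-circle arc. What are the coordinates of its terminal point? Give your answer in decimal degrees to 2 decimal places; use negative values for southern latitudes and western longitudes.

latitude -68.67°, longitude 141.53°

Apply the spherical direct solution leg by leg, carrying full precision between legs.
Leg 1: from (-47.60°, 130.69°), δ = 37.9/3440.065 = 0.011017 rad, θ = 323.7° → φ = -47.09°, λ = 130.14°.
Leg 2: from (-47.09°, 130.14°), δ = 1340.4/3440.065 = 0.389644 rad, θ = 169.1° → φ = -68.67°, λ = 141.53°.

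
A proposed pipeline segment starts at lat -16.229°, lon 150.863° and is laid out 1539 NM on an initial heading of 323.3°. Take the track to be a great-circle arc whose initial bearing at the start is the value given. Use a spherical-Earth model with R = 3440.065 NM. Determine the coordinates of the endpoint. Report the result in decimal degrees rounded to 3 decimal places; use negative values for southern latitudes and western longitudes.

δ = 1539/3440.065 = 0.447375 rad (25.6327°).
Converting: φ₁ = -0.283249 rad, θ = 5.642649 rad.
Applying the spherical law of cosines for sides, sin φ₂ = sin φ₁ cos δ + cos φ₁ sin δ cos θ = 0.081055, so φ₂ = 4.649°.
Δλ = atan2( sin θ sin δ cos φ₁ , cos δ − sin φ₁ sin φ₂ ) = atan2(-0.248231, 0.924239) = -0.262387 rad = -15.034°.
λ₂ = λ₁ + Δλ = 135.829°.

latitude 4.649°, longitude 135.829°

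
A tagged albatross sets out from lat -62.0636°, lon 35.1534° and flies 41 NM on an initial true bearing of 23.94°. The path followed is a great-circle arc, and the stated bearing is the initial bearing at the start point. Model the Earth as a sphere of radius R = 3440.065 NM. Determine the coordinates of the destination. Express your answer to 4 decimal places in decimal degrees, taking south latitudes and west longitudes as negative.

The arc subtends δ = 41/3440.065 = 0.011918 rad at the centre.
Start latitude φ₁ = -1.083214 rad; initial bearing θ = 0.417832 rad.
Destination latitude: φ₂ = arcsin( sin φ₁ cos δ + cos φ₁ sin δ cos θ ) = arcsin(-0.878302) = -61.4382°.
Then Δλ = atan2(0.002266, 0.223977) = 0.010115 rad, from sin θ sin δ cos φ₁ over cos δ − sin φ₁ sin φ₂.
λ₂ = 35.1534° + 0.5796° = 35.7330°.

latitude -61.4382°, longitude 35.7330°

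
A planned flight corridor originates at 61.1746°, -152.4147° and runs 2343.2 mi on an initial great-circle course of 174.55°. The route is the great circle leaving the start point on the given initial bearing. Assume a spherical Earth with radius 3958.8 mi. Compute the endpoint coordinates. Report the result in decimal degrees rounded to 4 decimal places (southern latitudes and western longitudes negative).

latitude 27.3398°, longitude -148.9947°

Central angle δ = d/R = 0.591897 rad.
With φ₁ = 61.1746° = 1.067698 rad and θ = 174.55° = 3.046472 rad:
Applying the spherical law of cosines for sides, sin φ₂ = sin φ₁ cos δ + cos φ₁ sin δ cos θ = 0.459267, so φ₂ = 27.3398°.
Δλ = atan2( sin θ sin δ cos φ₁ , cos δ − sin φ₁ sin φ₂ ) = atan2(0.025549, 0.427523) = 0.059690 rad = 3.4200°.
Hence λ₂ = -152.4147° + 3.4200° = -148.9947°.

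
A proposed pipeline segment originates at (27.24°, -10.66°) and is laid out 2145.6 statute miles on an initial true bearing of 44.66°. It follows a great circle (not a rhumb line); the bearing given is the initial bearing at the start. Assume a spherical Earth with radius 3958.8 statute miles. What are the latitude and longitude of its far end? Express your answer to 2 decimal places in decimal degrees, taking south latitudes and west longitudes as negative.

latitude 45.92°, longitude 20.75°

The arc subtends δ = 2145.6/3958.8 = 0.541982 rad at the centre.
Converting: φ₁ = 0.475428 rad, θ = 0.779464 rad.
Destination latitude: φ₂ = arcsin( sin φ₁ cos δ + cos φ₁ sin δ cos θ ) = arcsin(0.718339) = 45.92°.
Then Δλ = atan2(0.322369, 0.527890) = 0.548231 rad, from sin θ sin δ cos φ₁ over cos δ − sin φ₁ sin φ₂.
Hence λ₂ = -10.66° + 31.41° = 20.75°.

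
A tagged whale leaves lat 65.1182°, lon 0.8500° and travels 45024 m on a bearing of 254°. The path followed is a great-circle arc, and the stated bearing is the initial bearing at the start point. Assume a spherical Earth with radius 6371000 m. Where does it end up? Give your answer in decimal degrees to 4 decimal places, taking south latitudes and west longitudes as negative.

latitude 65.0038°, longitude -0.0711°

Central angle δ = d/R = 0.007067 rad.
Converting: φ₁ = 1.136527 rad, θ = 4.433136 rad.
Applying the spherical law of cosines for sides, sin φ₂ = sin φ₁ cos δ + cos φ₁ sin δ cos θ = 0.906335, so φ₂ = 65.0038°.
Then Δλ = atan2(-0.002858, 0.177768) = -0.016077 rad, from sin θ sin δ cos φ₁ over cos δ − sin φ₁ sin φ₂.
λ₂ = λ₁ + Δλ = -0.0711°.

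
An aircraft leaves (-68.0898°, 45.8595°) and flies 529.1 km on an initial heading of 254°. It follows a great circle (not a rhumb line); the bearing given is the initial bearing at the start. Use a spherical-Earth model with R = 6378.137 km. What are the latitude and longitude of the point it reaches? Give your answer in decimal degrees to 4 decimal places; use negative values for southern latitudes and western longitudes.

latitude -68.9236°, longitude 33.0630°

δ = 529.1/6378.137 = 0.082955 rad (4.7530°).
Converting: φ₁ = -1.188391 rad, θ = 4.433136 rad.
sin φ₂ = sin φ₁ cos δ + cos φ₁ sin δ cos θ = (-0.927770)(0.996561) + (0.373153)(0.082860)(-0.275637) = -0.933102
φ₂ = asin(-0.933102) = -1.202944 rad = -68.9236°.
Then Δλ = atan2(-0.029722, 0.130857) = -0.223342 rad, from sin θ sin δ cos φ₁ over cos δ − sin φ₁ sin φ₂.
λ₂ = 45.8595° + -12.7965° = 33.0630°.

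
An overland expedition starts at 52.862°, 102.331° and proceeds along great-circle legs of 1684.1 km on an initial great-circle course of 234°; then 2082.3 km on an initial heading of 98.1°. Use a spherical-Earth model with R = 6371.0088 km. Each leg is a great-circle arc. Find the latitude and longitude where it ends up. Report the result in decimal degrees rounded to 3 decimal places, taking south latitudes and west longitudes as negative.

Apply the spherical direct solution leg by leg, carrying full precision between legs.
Leg 1: from (52.862°, 102.331°), δ = 1684.1/6371.0088 = 0.264338 rad, θ = 234° → φ = 42.592°, λ = 85.646°.
Leg 2: from (42.592°, 85.646°), δ = 2082.3/6371.0088 = 0.326840 rad, θ = 98.1° → φ = 37.420°, λ = 109.237°.

latitude 37.420°, longitude 109.237°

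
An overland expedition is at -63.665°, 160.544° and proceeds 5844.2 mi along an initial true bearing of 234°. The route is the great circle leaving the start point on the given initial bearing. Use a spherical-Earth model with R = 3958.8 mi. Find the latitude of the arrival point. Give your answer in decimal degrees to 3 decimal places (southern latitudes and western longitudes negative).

δ = 5844.2/3958.8 = 1.476255 rad (84.5832°).
Converting: φ₁ = -1.111164 rad, θ = 4.084070 rad.
Applying the spherical law of cosines for sides, sin φ₂ = sin φ₁ cos δ + cos φ₁ sin δ cos θ = -0.344191, so φ₂ = -20.132°.
Then Δλ = atan2(-0.357292, -0.214069) = -2.110585 rad, from sin θ sin δ cos φ₁ over cos δ − sin φ₁ sin φ₂.
λ₂ = λ₁ + Δλ = 39.616°.

latitude -20.132°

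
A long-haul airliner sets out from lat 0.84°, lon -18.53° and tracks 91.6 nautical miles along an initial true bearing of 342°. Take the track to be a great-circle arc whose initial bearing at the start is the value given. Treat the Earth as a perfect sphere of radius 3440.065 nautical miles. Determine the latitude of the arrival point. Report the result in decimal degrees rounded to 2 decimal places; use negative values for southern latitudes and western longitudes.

δ = 91.6/3440.065 = 0.026627 rad (1.5256°).
With φ₁ = 0.84° = 0.014661 rad and θ = 342° = 5.969026 rad:
sin φ₂ = sin φ₁ cos δ + cos φ₁ sin δ cos θ = (0.014660)(0.999646) + (0.999893)(0.026624)(0.951057) = 0.039973
φ₂ = asin(0.039973) = 0.039984 rad = 2.29°.
Δλ = atan2( sin θ sin δ cos φ₁ , cos δ − sin φ₁ sin φ₂ ) = atan2(-0.008226, 0.999059) = -0.008234 rad = -0.47°.
Hence λ₂ = -18.53° + -0.47° = -19.00°.

latitude 2.29°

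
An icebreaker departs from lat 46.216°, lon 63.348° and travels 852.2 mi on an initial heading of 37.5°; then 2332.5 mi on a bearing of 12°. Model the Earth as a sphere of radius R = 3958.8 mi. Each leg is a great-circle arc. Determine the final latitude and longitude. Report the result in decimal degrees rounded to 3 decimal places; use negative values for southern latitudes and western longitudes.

Apply the spherical direct solution leg by leg, carrying full precision between legs.
Leg 1: from (46.216°, 63.348°), δ = 852.2/3958.8 = 0.215267 rad, θ = 37.5° → φ = 55.341°, λ = 76.566°.
Leg 2: from (55.341°, 76.566°), δ = 2332.5/3958.8 = 0.589194 rad, θ = 12° → φ = 83.203°, λ = 154.022°.

latitude 83.203°, longitude 154.022°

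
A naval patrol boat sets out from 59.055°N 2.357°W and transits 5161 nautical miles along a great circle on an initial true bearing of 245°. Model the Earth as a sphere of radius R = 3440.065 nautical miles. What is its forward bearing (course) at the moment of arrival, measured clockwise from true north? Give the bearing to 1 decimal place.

final bearing 208.2°

δ = 5161/3440.065 = 1.500262 rad (85.9587°).
Converting: φ₁ = 1.030704 rad, θ = 4.276057 rad.
Destination latitude: φ₂ = arcsin( sin φ₁ cos δ + cos φ₁ sin δ cos θ ) = arcsin(-0.156332) = -8.994°.
Then Δλ = atan2(-0.464878, 0.204556) = -1.156273 rad, from sin θ sin δ cos φ₁ over cos δ − sin φ₁ sin φ₂.
Hence λ₂ = -2.357° + -66.250° = -68.607°.
The forward bearing on arrival equals the back-azimuth from the destination plus 180°.
Back-azimuth from P₂ (-9.0°, -68.6°) to P₁ (59.1°, -2.4°), with Δλ' = λ₁ − λ₂ = 66.2°: atan2( sin Δλ' cos φ₁ , cos φ₂ sin φ₁ − sin φ₂ cos φ₁ cos Δλ' ) = 28.2°.
Final bearing = (28.2° + 180°) mod 360° = 208.2°.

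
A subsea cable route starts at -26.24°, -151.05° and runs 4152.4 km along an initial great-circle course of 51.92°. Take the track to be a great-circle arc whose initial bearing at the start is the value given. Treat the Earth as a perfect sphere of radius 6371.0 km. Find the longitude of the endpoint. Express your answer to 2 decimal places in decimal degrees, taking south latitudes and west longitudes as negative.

δ = 4152.4/6371 = 0.651766 rad (37.3434°).
Converting: φ₁ = -0.457974 rad, θ = 0.906175 rad.
Applying the spherical law of cosines for sides, sin φ₂ = sin φ₁ cos δ + cos φ₁ sin δ cos θ = -0.015933, so φ₂ = -0.91°.
Δλ = atan2( sin θ sin δ cos φ₁ , cos δ − sin φ₁ sin φ₂ ) = atan2(0.428274, 0.787970) = 0.497852 rad = 28.52°.
λ₂ = -151.05° + 28.52° = -122.53°.

longitude -122.53°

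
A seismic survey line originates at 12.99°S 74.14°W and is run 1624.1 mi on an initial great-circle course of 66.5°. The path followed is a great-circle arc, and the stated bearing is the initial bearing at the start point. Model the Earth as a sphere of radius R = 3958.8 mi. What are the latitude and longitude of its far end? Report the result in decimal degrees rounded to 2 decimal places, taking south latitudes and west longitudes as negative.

Angular distance δ = d/R = 1624.1 / 3958.8 = 0.410251 rad.
Start latitude φ₁ = -0.226718 rad; initial bearing θ = 1.160644 rad.
sin φ₂ = sin φ₁ cos δ + cos φ₁ sin δ cos θ = (-0.224781)(0.917021) + (0.974409)(0.398839)(0.398749) = -0.051162
φ₂ = asin(-0.051162) = -0.051184 rad = -2.93°.
For the longitude increment, Δλ = atan2( sin θ sin δ cos φ₁, cos δ − sin φ₁ sin φ₂ ) = atan2(0.356399, 0.905521) = 21.48°.
λ₂ = λ₁ + Δλ = -52.66°.

latitude -2.93°, longitude -52.66°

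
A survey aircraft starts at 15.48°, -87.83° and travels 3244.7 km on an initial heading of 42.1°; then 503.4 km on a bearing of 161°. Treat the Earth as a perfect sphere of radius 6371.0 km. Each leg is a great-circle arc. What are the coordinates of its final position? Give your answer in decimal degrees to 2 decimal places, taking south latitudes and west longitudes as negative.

Apply the spherical direct solution leg by leg, carrying full precision between legs.
Leg 1: from (15.48°, -87.83°), δ = 3244.7/6371 = 0.509292 rad, θ = 42.1° → φ = 35.57°, λ = -64.14°.
Leg 2: from (35.57°, -64.14°), δ = 503.4/6371 = 0.079014 rad, θ = 161° → φ = 31.27°, λ = -62.41°.

latitude 31.27°, longitude -62.41°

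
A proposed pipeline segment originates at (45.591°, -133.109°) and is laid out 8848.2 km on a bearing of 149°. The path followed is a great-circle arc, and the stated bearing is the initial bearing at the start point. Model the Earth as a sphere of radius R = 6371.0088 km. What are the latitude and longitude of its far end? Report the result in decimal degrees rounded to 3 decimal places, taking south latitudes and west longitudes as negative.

latitude -27.429°, longitude -98.311°

δ = 8848.2/6371.0088 = 1.388822 rad (79.5737°).
With φ₁ = 45.591° = 0.795713 rad and θ = 149° = 2.600541 rad:
sin φ₂ = sin φ₁ cos δ + cos φ₁ sin δ cos θ = (0.714363)(0.180971) + (0.699776)(0.983488)(-0.857167) = -0.460642
φ₂ = asin(-0.460642) = -0.478718 rad = -27.429°.
Then Δλ = atan2(0.354460, 0.510036) = 0.607342 rad, from sin θ sin δ cos φ₁ over cos δ − sin φ₁ sin φ₂.
λ₂ = -133.109° + 34.798° = -98.311°.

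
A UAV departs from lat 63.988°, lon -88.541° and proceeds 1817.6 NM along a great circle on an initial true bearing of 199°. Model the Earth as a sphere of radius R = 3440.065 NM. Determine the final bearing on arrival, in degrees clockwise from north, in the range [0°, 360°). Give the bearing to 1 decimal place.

Angular distance δ = d/R = 1817.6 / 3440.065 = 0.528362 rad.
Converting: φ₁ = 1.116801 rad, θ = 3.473205 rad.
Destination latitude: φ₂ = arcsin( sin φ₁ cos δ + cos φ₁ sin δ cos θ ) = arcsin(0.567108) = 34.549°.
For the longitude increment, Δλ = atan2( sin θ sin δ cos φ₁, cos δ − sin φ₁ sin φ₂ ) = atan2(-0.071979, 0.353972) = -11.494°.
Hence λ₂ = -88.541° + -11.494° = -100.035°.
The forward bearing on arrival equals the back-azimuth from the destination plus 180°.
Back-azimuth from P₂ (34.5°, -100.0°) to P₁ (64.0°, -88.5°), with Δλ' = λ₁ − λ₂ = 11.5°: atan2( sin Δλ' cos φ₁ , cos φ₂ sin φ₁ − sin φ₂ cos φ₁ cos Δλ' ) = 10.0°.
Final bearing = (10.0° + 180°) mod 360° = 190.0°.

final bearing 190.0°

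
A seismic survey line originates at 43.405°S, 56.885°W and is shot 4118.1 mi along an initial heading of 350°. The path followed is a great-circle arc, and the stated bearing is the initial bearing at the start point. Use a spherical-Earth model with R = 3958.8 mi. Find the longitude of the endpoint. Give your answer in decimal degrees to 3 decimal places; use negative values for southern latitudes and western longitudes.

longitude -65.832°

δ = 4118.1/3958.8 = 1.040239 rad (59.6013°).
Converting: φ₁ = -0.757560 rad, θ = 6.108652 rad.
Applying the spherical law of cosines for sides, sin φ₂ = sin φ₁ cos δ + cos φ₁ sin δ cos θ = 0.269410, so φ₂ = 15.629°.
For the longitude increment, Δλ = atan2( sin θ sin δ cos φ₁, cos δ − sin φ₁ sin φ₂ ) = atan2(-0.108814, 0.691139) = -8.947°.
λ₂ = -56.885° + -8.947° = -65.832°.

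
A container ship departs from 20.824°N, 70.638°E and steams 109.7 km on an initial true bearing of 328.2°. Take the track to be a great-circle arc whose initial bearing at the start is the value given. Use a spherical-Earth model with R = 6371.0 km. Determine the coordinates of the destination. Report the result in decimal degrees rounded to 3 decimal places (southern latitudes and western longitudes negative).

latitude 21.662°, longitude 70.079°

The arc subtends δ = 109.7/6371 = 0.017219 rad at the centre.
Start latitude φ₁ = 0.363447 rad; initial bearing θ = 5.728171 rad.
Applying the spherical law of cosines for sides, sin φ₂ = sin φ₁ cos δ + cos φ₁ sin δ cos θ = 0.369123, so φ₂ = 21.662°.
Δλ = atan2( sin θ sin δ cos φ₁ , cos δ − sin φ₁ sin φ₂ ) = atan2(-0.008480, 0.868629) = -0.009763 rad = -0.559°.
λ₂ = λ₁ + Δλ = 70.079°.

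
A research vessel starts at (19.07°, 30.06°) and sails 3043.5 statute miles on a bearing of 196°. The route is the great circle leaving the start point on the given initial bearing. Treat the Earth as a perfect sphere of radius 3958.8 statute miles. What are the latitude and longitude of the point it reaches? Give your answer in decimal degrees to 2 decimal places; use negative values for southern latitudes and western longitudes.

δ = 3043.5/3958.8 = 0.768794 rad (44.0486°).
Converting: φ₁ = 0.332834 rad, θ = 3.420845 rad.
Applying the spherical law of cosines for sides, sin φ₂ = sin φ₁ cos δ + cos φ₁ sin δ cos θ = -0.396825, so φ₂ = -23.38°.
Δλ = atan2( sin θ sin δ cos φ₁ , cos δ − sin φ₁ sin φ₂ ) = atan2(-0.181125, 0.848402) = -0.210332 rad = -12.05°.
Hence λ₂ = 30.06° + -12.05° = 18.01°.

latitude -23.38°, longitude 18.01°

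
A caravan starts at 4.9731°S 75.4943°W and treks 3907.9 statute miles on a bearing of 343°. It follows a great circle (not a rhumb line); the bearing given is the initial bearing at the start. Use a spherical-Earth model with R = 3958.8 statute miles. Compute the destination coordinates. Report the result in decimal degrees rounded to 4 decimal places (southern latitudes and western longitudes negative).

δ = 3907.9/3958.8 = 0.987143 rad (56.5591°).
With φ₁ = -4.9731° = -0.086797 rad and θ = 343° = 5.986479 rad:
Applying the spherical law of cosines for sides, sin φ₂ = sin φ₁ cos δ + cos φ₁ sin δ cos θ = 0.747217, so φ₂ = 48.3499°.
Then Δλ = atan2(-0.243053, 0.615851) = -0.375895 rad, from sin θ sin δ cos φ₁ over cos δ − sin φ₁ sin φ₂.
Hence λ₂ = -75.4943° + -21.5372° = -97.0315°.

latitude 48.3499°, longitude -97.0315°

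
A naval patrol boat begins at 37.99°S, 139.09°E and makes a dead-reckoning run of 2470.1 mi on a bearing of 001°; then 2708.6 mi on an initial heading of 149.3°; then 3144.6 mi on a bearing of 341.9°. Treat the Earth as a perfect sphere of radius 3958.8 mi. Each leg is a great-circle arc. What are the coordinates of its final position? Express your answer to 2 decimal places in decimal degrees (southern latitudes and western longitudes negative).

latitude 8.84°, longitude 149.91°

Apply the spherical direct solution leg by leg, carrying full precision between legs.
Leg 1: from (-37.99°, 139.09°), δ = 2470.1/3958.8 = 0.623952 rad, θ = 1° → φ = -2.24°, λ = 139.67°.
Leg 2: from (-2.24°, 139.67°), δ = 2708.6/3958.8 = 0.684197 rad, θ = 149.3° → φ = -34.99°, λ = 162.87°.
Leg 3: from (-34.99°, 162.87°), δ = 3144.6/3958.8 = 0.794332 rad, θ = 341.9° → φ = 8.84°, λ = 149.91°.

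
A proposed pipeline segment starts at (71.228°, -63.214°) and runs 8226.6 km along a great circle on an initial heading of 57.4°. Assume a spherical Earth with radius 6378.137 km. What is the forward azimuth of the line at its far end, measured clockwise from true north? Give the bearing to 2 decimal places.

final bearing 162.53°

Central angle δ = d/R = 1.289812 rad.
Converting: φ₁ = 1.243163 rad, θ = 1.001819 rad.
sin φ₂ = sin φ₁ cos δ + cos φ₁ sin δ cos θ = (0.946807)(0.277301) + (0.321803)(0.960783)(0.538771) = 0.429129
φ₂ = asin(0.429129) = 0.443529 rad = 25.412°.
Δλ = atan2( sin θ sin δ cos φ₁ , cos δ − sin φ₁ sin φ₂ ) = atan2(0.260472, -0.129001) = 2.030645 rad = 116.347°.
λ₂ = λ₁ + Δλ = 53.133°.
The forward bearing on arrival equals the back-azimuth from the destination plus 180°.
Back-azimuth from P₂ (25.41°, 53.13°) to P₁ (71.23°, -63.21°), with Δλ' = λ₁ − λ₂ = -116.35°: atan2( sin Δλ' cos φ₁ , cos φ₂ sin φ₁ − sin φ₂ cos φ₁ cos Δλ' ) = 342.53°.
Final bearing = (342.53° + 180°) mod 360° = 162.53°.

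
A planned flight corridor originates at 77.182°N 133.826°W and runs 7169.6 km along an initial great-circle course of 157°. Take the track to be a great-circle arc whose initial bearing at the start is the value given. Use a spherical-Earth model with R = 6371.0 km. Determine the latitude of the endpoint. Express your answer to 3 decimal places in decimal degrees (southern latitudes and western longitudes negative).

latitude 13.641°

The arc subtends δ = 7169.6/6371 = 1.125349 rad at the centre.
Converting: φ₁ = 1.347080 rad, θ = 2.740167 rad.
Destination latitude: φ₂ = arcsin( sin φ₁ cos δ + cos φ₁ sin δ cos θ ) = arcsin(0.235834) = 13.641°.
Then Δλ = atan2(0.078227, 0.200905) = 0.371311 rad, from sin θ sin δ cos φ₁ over cos δ − sin φ₁ sin φ₂.
Hence λ₂ = -133.826° + 21.275° = -112.551°.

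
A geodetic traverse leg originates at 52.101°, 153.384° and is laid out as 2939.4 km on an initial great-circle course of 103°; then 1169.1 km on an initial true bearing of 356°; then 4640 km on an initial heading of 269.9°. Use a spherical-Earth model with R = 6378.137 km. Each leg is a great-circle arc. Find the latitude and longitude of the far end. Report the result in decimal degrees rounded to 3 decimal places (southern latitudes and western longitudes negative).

latitude 35.232°, longitude 132.292°

Apply the spherical direct solution leg by leg, carrying full precision between legs.
Leg 1: from (52.101°, 153.384°), δ = 2939.4/6378.137 = 0.460856 rad, θ = 103° → φ = 40.190°, λ = -172.059°.
Leg 2: from (40.190°, -172.059°), δ = 1169.1/6378.137 = 0.183298 rad, θ = 356° → φ = 50.661°, λ = -173.208°.
Leg 3: from (50.661°, -173.208°), δ = 4640/6378.137 = 0.727485 rad, θ = 269.9° → φ = 35.232°, λ = 132.292°.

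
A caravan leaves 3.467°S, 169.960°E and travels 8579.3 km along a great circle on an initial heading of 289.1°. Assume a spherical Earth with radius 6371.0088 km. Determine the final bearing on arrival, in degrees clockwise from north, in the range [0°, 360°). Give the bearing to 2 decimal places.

final bearing 277.94°

δ = 8579.3/6371.0088 = 1.346616 rad (77.1554°).
With φ₁ = -3.467° = -0.060511 rad and θ = 289.1° = 5.045747 rad:
Destination latitude: φ₂ = arcsin( sin φ₁ cos δ + cos φ₁ sin δ cos θ ) = arcsin(0.305002) = 17.758°.
Then Δλ = atan2(-0.919617, 0.240752) = -1.314747 rad, from sin θ sin δ cos φ₁ over cos δ − sin φ₁ sin φ₂.
λ₂ = 169.960° + -75.329° = 94.631°.
The forward bearing on arrival equals the back-azimuth from the destination plus 180°.
Back-azimuth from P₂ (17.76°, 94.63°) to P₁ (-3.47°, 169.96°), with Δλ' = λ₁ − λ₂ = 75.33°: atan2( sin Δλ' cos φ₁ , cos φ₂ sin φ₁ − sin φ₂ cos φ₁ cos Δλ' ) = 97.94°.
Final bearing = (97.94° + 180°) mod 360° = 277.94°.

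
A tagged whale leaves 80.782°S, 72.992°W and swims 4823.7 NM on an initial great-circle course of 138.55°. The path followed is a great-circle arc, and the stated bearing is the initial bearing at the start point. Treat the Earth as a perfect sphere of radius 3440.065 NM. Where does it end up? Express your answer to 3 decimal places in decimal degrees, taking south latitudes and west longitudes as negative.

δ = 4823.7/3440.065 = 1.402212 rad (80.3408°).
Converting: φ₁ = -1.409912 rad, θ = 2.418154 rad.
sin φ₂ = sin φ₁ cos δ + cos φ₁ sin δ cos θ = (-0.987086)(0.167787) + (0.160191)(0.985823)(-0.749534) = -0.283987
φ₂ = asin(-0.283987) = -0.287950 rad = -16.498°.
For the longitude increment, Δλ = atan2( sin θ sin δ cos φ₁, cos δ − sin φ₁ sin φ₂ ) = atan2(0.104538, -0.112532) = 137.109°.
λ₂ = -72.992° + 137.109° = 64.117°.

latitude -16.498°, longitude 64.117°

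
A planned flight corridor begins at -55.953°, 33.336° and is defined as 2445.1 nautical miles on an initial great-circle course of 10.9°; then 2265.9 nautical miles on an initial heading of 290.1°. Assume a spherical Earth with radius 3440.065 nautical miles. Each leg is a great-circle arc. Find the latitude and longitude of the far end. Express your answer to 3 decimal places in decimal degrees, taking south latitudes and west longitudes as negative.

latitude -0.593°, longitude 5.608°

Apply the spherical direct solution leg by leg, carrying full precision between legs.
Leg 1: from (-55.953°, 33.336°), δ = 2445.1/3440.065 = 0.710771 rad, θ = 10.9° → φ = -15.620°, λ = 40.696°.
Leg 2: from (-15.620°, 40.696°), δ = 2265.9/3440.065 = 0.658679 rad, θ = 290.1° → φ = -0.593°, λ = 5.608°.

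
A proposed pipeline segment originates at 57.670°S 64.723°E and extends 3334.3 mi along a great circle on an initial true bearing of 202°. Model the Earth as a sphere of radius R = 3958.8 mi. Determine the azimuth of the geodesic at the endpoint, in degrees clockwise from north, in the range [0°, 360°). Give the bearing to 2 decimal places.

The arc subtends δ = 3334.3/3958.8 = 0.842250 rad at the centre.
Start latitude φ₁ = -1.006531 rad; initial bearing θ = 3.525565 rad.
Destination latitude: φ₂ = arcsin( sin φ₁ cos δ + cos φ₁ sin δ cos θ ) = arcsin(-0.932554) = -68.837°.
For the longitude increment, Δλ = atan2( sin θ sin δ cos φ₁, cos δ − sin φ₁ sin φ₂ ) = atan2(-0.149481, -0.122206) = -129.267°.
λ₂ = λ₁ + Δλ = -64.544°.
The forward bearing on arrival equals the back-azimuth from the destination plus 180°.
Back-azimuth from P₂ (-68.84°, -64.54°) to P₁ (-57.67°, 64.72°), with Δλ' = λ₁ − λ₂ = 129.27°: atan2( sin Δλ' cos φ₁ , cos φ₂ sin φ₁ − sin φ₂ cos φ₁ cos Δλ' ) = 146.30°.
Final bearing = (146.30° + 180°) mod 360° = 326.30°.

final bearing 326.30°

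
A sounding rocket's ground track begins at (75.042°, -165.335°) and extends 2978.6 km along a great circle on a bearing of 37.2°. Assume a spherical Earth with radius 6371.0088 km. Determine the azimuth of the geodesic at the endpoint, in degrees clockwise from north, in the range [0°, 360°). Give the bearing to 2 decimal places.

final bearing 148.22°

The arc subtends δ = 2978.6/6371.0088 = 0.467524 rad at the centre.
Converting: φ₁ = 1.309730 rad, θ = 0.649262 rad.
Destination latitude: φ₂ = arcsin( sin φ₁ cos δ + cos φ₁ sin δ cos θ ) = arcsin(0.955095) = 72.764°.
For the longitude increment, Δλ = atan2( sin θ sin δ cos φ₁, cos δ − sin φ₁ sin φ₂ ) = atan2(0.070330, -0.030045) = 113.132°.
λ₂ = λ₁ + Δλ = -52.203°.
The forward bearing on arrival equals the back-azimuth from the destination plus 180°.
Back-azimuth from P₂ (72.76°, -52.20°) to P₁ (75.04°, -165.34°), with Δλ' = λ₁ − λ₂ = -113.13°: atan2( sin Δλ' cos φ₁ , cos φ₂ sin φ₁ − sin φ₂ cos φ₁ cos Δλ' ) = 328.22°.
Final bearing = (328.22° + 180°) mod 360° = 148.22°.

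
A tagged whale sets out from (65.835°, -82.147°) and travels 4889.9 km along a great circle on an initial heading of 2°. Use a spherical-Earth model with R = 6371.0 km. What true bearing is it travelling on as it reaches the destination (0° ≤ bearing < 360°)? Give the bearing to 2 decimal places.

final bearing 177.59°

Central angle δ = d/R = 0.767525 rad.
Start latitude φ₁ = 1.149038 rad; initial bearing θ = 0.034907 rad.
sin φ₂ = sin φ₁ cos δ + cos φ₁ sin δ cos θ = (0.912370)(0.719632) + (0.409366)(0.694356)(0.999391) = 0.940643
φ₂ = asin(0.940643) = 1.224520 rad = 70.160°.
For the longitude increment, Δλ = atan2( sin θ sin δ cos φ₁, cos δ − sin φ₁ sin φ₂ ) = atan2(0.009920, -0.138583) = 175.906°.
λ₂ = λ₁ + Δλ = 93.759°.
The forward bearing on arrival equals the back-azimuth from the destination plus 180°.
Back-azimuth from P₂ (70.16°, 93.76°) to P₁ (65.83°, -82.15°), with Δλ' = λ₁ − λ₂ = -175.91°: atan2( sin Δλ' cos φ₁ , cos φ₂ sin φ₁ − sin φ₂ cos φ₁ cos Δλ' ) = 357.59°.
Final bearing = (357.59° + 180°) mod 360° = 177.59°.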